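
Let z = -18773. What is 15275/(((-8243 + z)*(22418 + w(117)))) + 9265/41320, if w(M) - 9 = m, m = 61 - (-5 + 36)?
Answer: 70255358721/313359678148 ≈ 0.22420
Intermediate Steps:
m = 30 (m = 61 - 1*31 = 61 - 31 = 30)
w(M) = 39 (w(M) = 9 + 30 = 39)
15275/(((-8243 + z)*(22418 + w(117)))) + 9265/41320 = 15275/(((-8243 - 18773)*(22418 + 39))) + 9265/41320 = 15275/((-27016*22457)) + 9265*(1/41320) = 15275/(-606698312) + 1853/8264 = 15275*(-1/606698312) + 1853/8264 = -15275/606698312 + 1853/8264 = 70255358721/313359678148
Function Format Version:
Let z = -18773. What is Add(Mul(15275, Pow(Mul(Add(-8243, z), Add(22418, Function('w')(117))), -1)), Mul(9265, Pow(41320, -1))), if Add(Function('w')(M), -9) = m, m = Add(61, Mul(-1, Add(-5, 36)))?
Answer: Rational(70255358721, 313359678148) ≈ 0.22420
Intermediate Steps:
m = 30 (m = Add(61, Mul(-1, 31)) = Add(61, -31) = 30)
Function('w')(M) = 39 (Function('w')(M) = Add(9, 30) = 39)
Add(Mul(15275, Pow(Mul(Add(-8243, z), Add(22418, Function('w')(117))), -1)), Mul(9265, Pow(41320, -1))) = Add(Mul(15275, Pow(Mul(Add(-8243, -18773), Add(22418, 39)), -1)), Mul(9265, Pow(41320, -1))) = Add(Mul(15275, Pow(Mul(-27016, 22457), -1)), Mul(9265, Rational(1, 41320))) = Add(Mul(15275, Pow(-606698312, -1)), Rational(1853, 8264)) = Add(Mul(15275, Rational(-1, 606698312)), Rational(1853, 8264)) = Add(Rational(-15275, 606698312), Rational(1853, 8264)) = Rational(70255358721, 313359678148)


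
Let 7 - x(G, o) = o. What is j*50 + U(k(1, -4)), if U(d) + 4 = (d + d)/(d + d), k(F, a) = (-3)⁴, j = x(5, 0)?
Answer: 347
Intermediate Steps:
x(G, o) = 7 - o
j = 7 (j = 7 - 1*0 = 7 + 0 = 7)
k(F, a) = 81
U(d) = -3 (U(d) = -4 + (d + d)/(d + d) = -4 + (2*d)/((2*d)) = -4 + (2*d)*(1/(2*d)) = -4 + 1 = -3)
j*50 + U(k(1, -4)) = 7*50 - 3 = 350 - 3 = 347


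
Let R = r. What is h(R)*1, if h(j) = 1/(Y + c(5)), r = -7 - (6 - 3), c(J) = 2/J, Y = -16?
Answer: -5/78 ≈ -0.064103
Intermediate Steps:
r = -10 (r = -7 - 1*3 = -7 - 3 = -10)
R = -10
h(j) = -5/78 (h(j) = 1/(-16 + 2/5) = 1/(-16 + 2*(⅕)) = 1/(-16 + ⅖) = 1/(-78/5) = -5/78)
h(R)*1 = -5/78*1 = -5/78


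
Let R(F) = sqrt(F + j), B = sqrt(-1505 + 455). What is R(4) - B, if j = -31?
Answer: I*(-5*sqrt(42) + 3*sqrt(3)) ≈ -27.208*I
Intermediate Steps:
B = 5*I*sqrt(42) (B = sqrt(-1050) = 5*I*sqrt(42) ≈ 32.404*I)
R(F) = sqrt(-31 + F) (R(F) = sqrt(F - 31) = sqrt(-31 + F))
R(4) - B = sqrt(-31 + 4) - 5*I*sqrt(42) = sqrt(-27) - 5*I*sqrt(42) = 3*I*sqrt(3) - 5*I*sqrt(42) = -5*I*sqrt(42) + 3*I*sqrt(3)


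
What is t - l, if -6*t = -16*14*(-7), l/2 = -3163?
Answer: 18194/3 ≈ 6064.7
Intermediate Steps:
l = -6326 (l = 2*(-3163) = -6326)
t = -784/3 (t = -(-16*14)*(-7)/6 = -(-112)*(-7)/3 = -⅙*1568 = -784/3 ≈ -261.33)
t - l = -784/3 - 1*(-6326) = -784/3 + 6326 = 18194/3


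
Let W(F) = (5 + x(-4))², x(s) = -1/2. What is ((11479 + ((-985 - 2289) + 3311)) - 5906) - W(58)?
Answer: 22359/4 ≈ 5589.8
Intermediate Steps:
x(s) = -½ (x(s) = -1*½ = -½)
W(F) = 81/4 (W(F) = (5 - ½)² = (9/2)² = 81/4)
((11479 + ((-985 - 2289) + 3311)) - 5906) - W(58) = ((11479 + ((-985 - 2289) + 3311)) - 5906) - 1*81/4 = ((11479 + (-3274 + 3311)) - 5906) - 81/4 = ((11479 + 37) - 5906) - 81/4 = (11516 - 5906) - 81/4 = 5610 - 81/4 = 22359/4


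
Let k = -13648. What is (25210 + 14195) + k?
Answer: 25757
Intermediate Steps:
(25210 + 14195) + k = (25210 + 14195) - 13648 = 39405 - 13648 = 25757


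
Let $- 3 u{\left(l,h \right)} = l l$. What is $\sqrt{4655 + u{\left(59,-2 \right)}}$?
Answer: $\frac{2 \sqrt{7863}}{3} \approx 59.116$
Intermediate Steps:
$u{\left(l,h \right)} = - \frac{l^{2}}{3}$ ($u{\left(l,h \right)} = - \frac{l l}{3} = - \frac{l^{2}}{3}$)
$\sqrt{4655 + u{\left(59,-2 \right)}} = \sqrt{4655 - \frac{59^{2}}{3}} = \sqrt{4655 - \frac{3481}{3}} = \sqrt{\frac{10484}{3}} = \frac{2 \sqrt{7863}}{3}$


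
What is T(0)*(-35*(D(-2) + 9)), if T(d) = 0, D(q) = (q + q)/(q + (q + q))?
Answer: 0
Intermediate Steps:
D(q) = ⅔ (D(q) = (2*q)/(q + 2*q) = (2*q)/((3*q)) = (2*q)*(1/(3*q)) = ⅔)
T(0)*(-35*(D(-2) + 9)) = 0*(-35*(⅔ + 9)) = 0*(-35*29/3) = 0*(-1015/3) = 0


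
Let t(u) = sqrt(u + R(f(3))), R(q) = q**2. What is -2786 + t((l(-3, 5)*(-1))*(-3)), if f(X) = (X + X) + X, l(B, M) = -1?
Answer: -2786 + sqrt(78) ≈ -2777.2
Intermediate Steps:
f(X) = 3*X (f(X) = 2*X + X = 3*X)
t(u) = sqrt(81 + u) (t(u) = sqrt(u + (3*3)**2) = sqrt(u + 9**2) = sqrt(u + 81) = sqrt(81 + u))
-2786 + t((l(-3, 5)*(-1))*(-3)) = -2786 + sqrt(81 - 1*(-1)*(-3)) = -2786 + sqrt(81 + 1*(-3)) = -2786 + sqrt(81 - 3) = -2786 + sqrt(78)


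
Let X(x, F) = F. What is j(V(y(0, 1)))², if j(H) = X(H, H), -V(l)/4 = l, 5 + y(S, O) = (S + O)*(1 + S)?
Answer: 256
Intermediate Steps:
y(S, O) = -5 + (1 + S)*(O + S) (y(S, O) = -5 + (S + O)*(1 + S) = -5 + (O + S)*(1 + S) = -5 + (1 + S)*(O + S))
V(l) = -4*l
j(H) = H
j(V(y(0, 1)))² = (-4*(-5 + 1 + 0 + 0² + 1*0))² = (-4*(-5 + 1 + 0 + 0 + 0))² = (-4*(-4))² = 16² = 256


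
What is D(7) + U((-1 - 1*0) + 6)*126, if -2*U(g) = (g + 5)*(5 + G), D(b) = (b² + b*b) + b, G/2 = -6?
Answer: 4515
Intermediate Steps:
G = -12 (G = 2*(-6) = -12)
D(b) = b + 2*b² (D(b) = (b² + b²) + b = 2*b² + b = b + 2*b²)
U(g) = 35/2 + 7*g/2 (U(g) = -(g + 5)*(5 - 12)/2 = -(5 + g)*(-7)/2 = -(-35 - 7*g)/2 = 35/2 + 7*g/2)
D(7) + U((-1 - 1*0) + 6)*126 = 7*(1 + 2*7) + (35/2 + 7*((-1 - 1*0) + 6)/2)*126 = 7*(1 + 14) + (35/2 + 7*((-1 + 0) + 6)/2)*126 = 7*15 + (35/2 + 7*(-1 + 6)/2)*126 = 105 + (35/2 + (7/2)*5)*126 = 105 + (35/2 + 35/2)*126 = 105 + 35*126 = 105 + 4410 = 4515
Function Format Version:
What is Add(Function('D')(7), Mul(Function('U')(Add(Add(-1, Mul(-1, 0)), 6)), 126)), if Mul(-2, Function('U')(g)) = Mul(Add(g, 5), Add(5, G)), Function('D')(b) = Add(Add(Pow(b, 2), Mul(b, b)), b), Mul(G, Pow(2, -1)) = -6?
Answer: 4515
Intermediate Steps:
G = -12 (G = Mul(2, -6) = -12)
Function('D')(b) = Add(b, Mul(2, Pow(b, 2))) (Function('D')(b) = Add(Add(Pow(b, 2), Pow(b, 2)), b) = Add(Mul(2, Pow(b, 2)), b) = Add(b, Mul(2, Pow(b, 2))))
Function('U')(g) = Add(Rational(35, 2), Mul(Rational(7, 2), g)) (Function('U')(g) = Mul(Rational(-1, 2), Mul(Add(g, 5), Add(5, -12))) = Mul(Rational(-1, 2), Mul(Add(5, g), -7)) = Mul(Rational(-1, 2), Add(-35, Mul(-7, g))) = Add(Rational(35, 2), Mul(Rational(7, 2), g)))
Add(Function('D')(7), Mul(Function('U')(Add(Add(-1, Mul(-1, 0)), 6)), 126)) = Add(Mul(7, Add(1, Mul(2, 7))), Mul(Add(Rational(35, 2), Mul(Rational(7, 2), Add(Add(-1, Mul(-1, 0)), 6))), 126)) = Add(Mul(7, Add(1, 14)), Mul(Add(Rational(35, 2), Mul(Rational(7, 2), Add(Add(-1, 0), 6))), 126)) = Add(Mul(7, 15), Mul(Add(Rational(35, 2), Mul(Rational(7, 2), Add(-1, 6))), 126)) = Add(105, Mul(Add(Rational(35, 2), Mul(Rational(7, 2), 5)), 126)) = Add(105, Mul(Add(Rational(35, 2), Rational(35, 2)), 126)) = Add(105, Mul(35, 126)) = Add(105, 4410) = 4515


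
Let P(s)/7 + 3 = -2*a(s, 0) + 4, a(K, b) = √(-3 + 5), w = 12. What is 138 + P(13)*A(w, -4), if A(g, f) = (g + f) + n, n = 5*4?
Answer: 334 - 392*√2 ≈ -220.37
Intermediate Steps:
n = 20
A(g, f) = 20 + f + g (A(g, f) = (g + f) + 20 = (f + g) + 20 = 20 + f + g)
a(K, b) = √2
P(s) = 7 - 14*√2 (P(s) = -21 + 7*(-2*√2 + 4) = -21 + 7*(4 - 2*√2) = -21 + (28 - 14*√2) = 7 - 14*√2)
138 + P(13)*A(w, -4) = 138 + (7 - 14*√2)*(20 - 4 + 12) = 138 + (7 - 14*√2)*28 = 138 + (196 - 392*√2) = 334 - 392*√2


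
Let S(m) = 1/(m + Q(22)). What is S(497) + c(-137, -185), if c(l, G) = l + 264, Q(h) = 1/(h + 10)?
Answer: 2019967/15905 ≈ 127.00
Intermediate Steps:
Q(h) = 1/(10 + h)
c(l, G) = 264 + l
S(m) = 1/(1/32 + m) (S(m) = 1/(m + 1/(10 + 22)) = 1/(m + 1/32) = 1/(1/32 + m))
S(497) + c(-137, -185) = 32/(1 + 32*497) + (264 - 137) = 32/(1 + 15904) + 127 = 32/15905 + 127 = 2019967/15905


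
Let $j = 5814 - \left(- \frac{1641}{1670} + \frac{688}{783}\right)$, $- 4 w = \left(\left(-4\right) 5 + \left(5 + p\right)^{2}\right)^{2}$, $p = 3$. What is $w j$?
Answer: $- \frac{1839824476886}{653805} \approx -2.814 \cdot 10^{6}$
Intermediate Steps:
$w = -484$ ($w = - \frac{\left(\left(-4\right) 5 + \left(5 + 3\right)^{2}\right)^{2}}{4} = - \frac{\left(-20 + 8^{2}\right)^{2}}{4} = - \frac{\left(-20 + 64\right)^{2}}{4} = - \frac{44^{2}}{4} = \left(- \frac{1}{4}\right) 1936 = -484$)
$j = \frac{7602580483}{1307610}$ ($j = 5814 - - \frac{135943}{1307610} = 5814 + \left(\frac{1641}{1670} - \frac{688}{783}\right) = 5814 + \frac{135943}{1307610} = \frac{7602580483}{1307610} \approx 5814.1$)
$w j = \left(-484\right) \frac{7602580483}{1307610} = - \frac{1839824476886}{653805}$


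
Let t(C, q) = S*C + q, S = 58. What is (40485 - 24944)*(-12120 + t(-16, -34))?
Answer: -203307362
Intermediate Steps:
t(C, q) = q + 58*C (t(C, q) = 58*C + q = q + 58*C)
(40485 - 24944)*(-12120 + t(-16, -34)) = (40485 - 24944)*(-12120 + (-34 + 58*(-16))) = 15541*(-12120 + (-34 - 928)) = 15541*(-12120 - 962) = 15541*(-13082) = -203307362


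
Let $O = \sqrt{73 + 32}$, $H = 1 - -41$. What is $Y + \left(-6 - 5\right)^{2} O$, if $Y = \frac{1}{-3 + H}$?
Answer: $\frac{1}{39} + 121 \sqrt{105} \approx 1239.9$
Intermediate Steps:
$H = 42$ ($H = 1 + 41 = 42$)
$O = \sqrt{105} \approx 10.247$
$Y = \frac{1}{39}$ ($Y = \frac{1}{-3 + 42} = \frac{1}{39} \approx 0.025641$)
$Y + \left(-6 - 5\right)^{2} O = \frac{1}{39} + \left(-6 - 5\right)^{2} \sqrt{105} = \frac{1}{39} + \left(-11\right)^{2} \sqrt{105} = \frac{1}{39} + 121 \sqrt{105}$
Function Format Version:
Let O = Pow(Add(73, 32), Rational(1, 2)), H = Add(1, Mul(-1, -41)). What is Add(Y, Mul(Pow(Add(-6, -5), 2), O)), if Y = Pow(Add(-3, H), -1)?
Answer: Add(Rational(1, 39), Mul(121, Pow(105, Rational(1, 2)))) ≈ 1239.9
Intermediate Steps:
H = 42 (H = Add(1, 41) = 42)
O = Pow(105, Rational(1, 2)) ≈ 10.247
Y = Rational(1, 39) (Y = Pow(Add(-3, 42), -1) = Pow(39, -1) = Rational(1, 39) ≈ 0.025641)
Add(Y, Mul(Pow(Add(-6, -5), 2), O)) = Add(Rational(1, 39), Mul(Pow(Add(-6, -5), 2), Pow(105, Rational(1, 2)))) = Add(Rational(1, 39), Mul(Pow(-11, 2), Pow(105, Rational(1, 2)))) = Add(Rational(1, 39), Mul(121, Pow(105, Rational(1, 2))))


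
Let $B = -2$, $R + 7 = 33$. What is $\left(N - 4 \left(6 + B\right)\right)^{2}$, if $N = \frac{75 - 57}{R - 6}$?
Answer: $\frac{22801}{100} \approx 228.01$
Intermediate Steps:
$R = 26$ ($R = -7 + 33 = 26$)
$N = \frac{9}{10}$ ($N = \frac{75 - 57}{26 - 6} = \frac{18}{20} = 18 \cdot \frac{1}{20} = \frac{9}{10} \approx 0.9$)
$\left(N - 4 \left(6 + B\right)\right)^{2} = \left(\frac{9}{10} - 4 \left(6 - 2\right)\right)^{2} = \left(\frac{9}{10} - 16\right)^{2} = \left(- \frac{151}{10}\right)^{2} = \frac{22801}{100}$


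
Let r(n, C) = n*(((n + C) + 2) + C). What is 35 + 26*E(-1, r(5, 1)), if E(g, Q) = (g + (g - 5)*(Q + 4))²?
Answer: 2262685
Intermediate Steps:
r(n, C) = n*(2 + n + 2*C) (r(n, C) = n*(((C + n) + 2) + C) = n*((2 + C + n) + C) = n*(2 + n + 2*C))
E(g, Q) = (g + (-5 + g)*(4 + Q))²
35 + 26*E(-1, r(5, 1)) = 35 + 26*(-20 - 25*(2 + 5 + 2*1) + 5*(-1) + (5*(2 + 5 + 2*1))*(-1))² = 35 + 26*(-20 - 25*(2 + 5 + 2) - 5 + (5*(2 + 5 + 2))*(-1))² = 35 + 26*(-20 - 25*9 - 5 + (5*9)*(-1))² = 35 + 26*(-20 - 5*45 - 5 + 45*(-1))² = 35 + 26*(-20 - 225 - 5 - 45)² = 35 + 26*(-295)² = 35 + 26*87025 = 35 + 2262650 = 2262685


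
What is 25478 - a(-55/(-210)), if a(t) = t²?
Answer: 44943071/1764 ≈ 25478.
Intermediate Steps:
25478 - a(-55/(-210)) = 25478 - (-55/(-210))² = 25478 - (-55*(-1/210))² = 25478 - (11/42)² = 25478 - 1*121/1764 = 25478 - 121/1764 = 44943071/1764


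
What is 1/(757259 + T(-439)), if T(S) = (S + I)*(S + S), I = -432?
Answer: 1/1521997 ≈ 6.5703e-7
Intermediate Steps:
T(S) = 2*S*(-432 + S) (T(S) = (S - 432)*(S + S) = (-432 + S)*(2*S) = 2*S*(-432 + S))
1/(757259 + T(-439)) = 1/(757259 + 2*(-439)*(-432 - 439)) = 1/(757259 + 2*(-439)*(-871)) = 1/(757259 + 764738) = 1/1521997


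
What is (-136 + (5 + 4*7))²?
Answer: 10609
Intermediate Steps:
(-136 + (5 + 4*7))² = (-136 + (5 + 28))² = (-136 + 33)² = (-103)² = 10609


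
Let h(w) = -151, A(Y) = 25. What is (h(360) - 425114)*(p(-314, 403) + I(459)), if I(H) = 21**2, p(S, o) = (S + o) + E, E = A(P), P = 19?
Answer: -236022075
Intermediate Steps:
E = 25
p(S, o) = 25 + S + o (p(S, o) = (S + o) + 25 = 25 + S + o)
I(H) = 441
(h(360) - 425114)*(p(-314, 403) + I(459)) = (-151 - 425114)*((25 - 314 + 403) + 441) = -425265*(114 + 441) = -425265*555 = -236022075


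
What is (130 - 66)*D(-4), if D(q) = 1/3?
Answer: 64/3 ≈ 21.333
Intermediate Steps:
D(q) = ⅓
(130 - 66)*D(-4) = (130 - 66)*(⅓) = 64*(⅓) = 64/3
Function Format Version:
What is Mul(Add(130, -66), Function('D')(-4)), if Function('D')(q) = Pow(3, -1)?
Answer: Rational(64, 3) ≈ 21.333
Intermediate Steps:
Function('D')(q) = Rational(1, 3)
Mul(Add(130, -66), Function('D')(-4)) = Mul(Add(130, -66), Rational(1, 3)) = Mul(64, Rational(1, 3)) = Rational(64, 3)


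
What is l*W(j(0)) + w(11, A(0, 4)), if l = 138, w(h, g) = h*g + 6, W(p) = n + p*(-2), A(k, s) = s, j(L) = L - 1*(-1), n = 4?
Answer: 326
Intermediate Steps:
j(L) = 1 + L (j(L) = L + 1 = 1 + L)
W(p) = 4 - 2*p (W(p) = 4 + p*(-2) = 4 - 2*p)
w(h, g) = 6 + g*h (w(h, g) = g*h + 6 = 6 + g*h)
l*W(j(0)) + w(11, A(0, 4)) = 138*(4 - 2*(1 + 0)) + (6 + 4*11) = 138*(4 - 2*1) + (6 + 44) = 138*(4 - 2) + 50 = 138*2 + 50 = 276 + 50 = 326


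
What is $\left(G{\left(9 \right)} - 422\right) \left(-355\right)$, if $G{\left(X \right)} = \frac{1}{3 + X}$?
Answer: $\frac{1797365}{12} \approx 1.4978 \cdot 10^{5}$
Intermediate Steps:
$\left(G{\left(9 \right)} - 422\right) \left(-355\right) = \left(\frac{1}{3 + 9} - 422\right) \left(-355\right) = \left(\frac{1}{12} - 422\right) \left(-355\right) = \left(- \frac{5063}{12}\right) \left(-355\right) = \frac{1797365}{12}$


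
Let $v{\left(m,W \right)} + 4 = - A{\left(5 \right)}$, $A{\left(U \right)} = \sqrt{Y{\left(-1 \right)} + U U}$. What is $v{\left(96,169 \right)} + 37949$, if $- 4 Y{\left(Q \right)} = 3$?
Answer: $37945 - \frac{\sqrt{97}}{2} \approx 37940.0$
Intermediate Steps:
$Y{\left(Q \right)} = - \frac{3}{4}$ ($Y{\left(Q \right)} = \left(- \frac{1}{4}\right) 3 = - \frac{3}{4}$)
$A{\left(U \right)} = \sqrt{- \frac{3}{4} + U^{2}}$ ($A{\left(U \right)} = \sqrt{- \frac{3}{4} + U U} = \sqrt{- \frac{3}{4} + U^{2}}$)
$v{\left(m,W \right)} = -4 - \frac{\sqrt{97}}{2}$ ($v{\left(m,W \right)} = -4 - \frac{\sqrt{-3 + 4 \cdot 5^{2}}}{2} = -4 - \frac{\sqrt{-3 + 4 \cdot 25}}{2} = -4 - \frac{\sqrt{-3 + 100}}{2} = -4 - \frac{\sqrt{97}}{2}$)
$v{\left(96,169 \right)} + 37949 = \left(-4 - \frac{\sqrt{97}}{2}\right) + 37949 = 37945 - \frac{\sqrt{97}}{2}$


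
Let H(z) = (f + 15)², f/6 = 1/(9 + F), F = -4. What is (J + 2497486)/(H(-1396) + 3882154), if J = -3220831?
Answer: -2583375/13865773 ≈ -0.18631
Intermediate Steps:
f = 6/5 (f = 6/(9 - 4) = 6/5 ≈ 1.2000)
H(z) = 6561/25 (H(z) = (6/5 + 15)² = (81/5)² = 6561/25)
(J + 2497486)/(H(-1396) + 3882154) = (-3220831 + 2497486)/(6561/25 + 3882154) = -723345/97060411/25 = -723345*25/97060411 = -2583375/13865773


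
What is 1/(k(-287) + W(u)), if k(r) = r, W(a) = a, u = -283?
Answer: -1/570 ≈ -0.0017544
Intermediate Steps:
1/(k(-287) + W(u)) = 1/(-287 - 283) = 1/(-570) = -1/570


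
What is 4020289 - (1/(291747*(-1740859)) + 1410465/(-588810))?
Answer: 4218497981160944493545/1049301547130418 ≈ 4.0203e+6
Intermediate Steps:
4020289 - (1/(291747*(-1740859)) + 1410465/(-588810)) = 4020289 - ((1/291747)*(-1/1740859) + 1410465*(-1/588810)) = 4020289 - (-1/507890390673 - 4949/2066) = 4020289 - 1*(-2513549543442743/1049301547130418) = 4020289 + 2513549543442743/1049301547130418 = 4218497981160944493545/1049301547130418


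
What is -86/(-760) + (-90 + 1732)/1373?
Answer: 682999/521740 ≈ 1.3091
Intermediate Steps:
-86/(-760) + (-90 + 1732)/1373 = -86*(-1/760) + 1642*(1/1373) = 43/380 + 1642/1373 = 682999/521740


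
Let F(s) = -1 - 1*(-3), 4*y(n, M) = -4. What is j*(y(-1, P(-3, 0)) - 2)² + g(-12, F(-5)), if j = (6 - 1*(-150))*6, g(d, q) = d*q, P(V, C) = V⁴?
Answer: 8400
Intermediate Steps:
y(n, M) = -1 (y(n, M) = (¼)*(-4) = -1)
F(s) = 2 (F(s) = -1 + 3 = 2)
j = 936 (j = (6 + 150)*6 = 156*6 = 936)
j*(y(-1, P(-3, 0)) - 2)² + g(-12, F(-5)) = 936*(-1 - 2)² - 12*2 = 936*(-3)² - 24 = 936*9 - 24 = 8424 - 24 = 8400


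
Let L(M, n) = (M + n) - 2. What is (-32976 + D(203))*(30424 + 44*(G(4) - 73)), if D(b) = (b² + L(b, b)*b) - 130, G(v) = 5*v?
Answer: 2531510580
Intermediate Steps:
L(M, n) = -2 + M + n
D(b) = -130 + b² + b*(-2 + 2*b) (D(b) = (b² + (-2 + b + b)*b) - 130 = (b² + (-2 + 2*b)*b) - 130 = (b² + b*(-2 + 2*b)) - 130 = -130 + b² + b*(-2 + 2*b))
(-32976 + D(203))*(30424 + 44*(G(4) - 73)) = (-32976 + (-130 - 2*203 + 3*203²))*(30424 + 44*(5*4 - 73)) = (-32976 + (-130 - 406 + 3*41209))*(30424 + 44*(20 - 73)) = (-32976 + (-130 - 406 + 123627))*(30424 + 44*(-53)) = (-32976 + 123091)*(30424 - 2332) = 90115*28092 = 2531510580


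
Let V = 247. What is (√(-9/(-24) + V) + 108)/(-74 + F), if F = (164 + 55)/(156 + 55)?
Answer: -22788/15395 - 211*√3958/61580 ≈ -1.6958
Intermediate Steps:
F = 219/211 ≈ 1.0379
(√(-9/(-24) + V) + 108)/(-74 + F) = (√(-9/(-24) + 247) + 108)/(-74 + 219/211) = (√(-9*(-1/24) + 247) + 108)/(-15395/211) = (√(3/8 + 247) + 108)*(-211/15395) = (√(1979/8) + 108)*(-211/15395) = (√3958/4 + 108)*(-211/15395) = (108 + √3958/4)*(-211/15395) = -22788/15395 - 211*√3958/61580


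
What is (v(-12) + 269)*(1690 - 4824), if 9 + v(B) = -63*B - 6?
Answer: -3165340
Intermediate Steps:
v(B) = -15 - 63*B (v(B) = -9 + (-63*B - 6) = -9 + (-6 - 63*B) = -15 - 63*B)
(v(-12) + 269)*(1690 - 4824) = ((-15 - 63*(-12)) + 269)*(1690 - 4824) = ((-15 + 756) + 269)*(-3134) = (741 + 269)*(-3134) = 1010*(-3134) = -3165340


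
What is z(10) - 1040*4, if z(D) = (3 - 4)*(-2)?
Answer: -4158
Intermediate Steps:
z(D) = 2 (z(D) = -1*(-2) = 2)
z(10) - 1040*4 = 2 - 1040*4 = 2 - 130*32 = 2 - 4160 = -4158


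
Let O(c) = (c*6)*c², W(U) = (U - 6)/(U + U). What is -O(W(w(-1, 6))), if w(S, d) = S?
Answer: -1029/4 ≈ -257.25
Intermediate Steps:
W(U) = (-6 + U)/(2*U) (W(U) = (-6 + U)/((2*U)) = (-6 + U)*(1/(2*U)) = (-6 + U)/(2*U))
O(c) = 6*c³ (O(c) = (6*c)*c² = 6*c³)
-O(W(w(-1, 6))) = -6*((½)*(-6 - 1)/(-1))³ = -6*((½)*(-1)*(-7))³ = -6*(7/2)³ = -6*343/8 = -1*1029/4 = -1029/4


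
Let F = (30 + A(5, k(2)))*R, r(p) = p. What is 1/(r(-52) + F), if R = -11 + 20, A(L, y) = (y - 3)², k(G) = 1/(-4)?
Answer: 16/5009 ≈ 0.0031943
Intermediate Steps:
k(G) = -¼
A(L, y) = (-3 + y)²
R = 9
F = 5841/16 (F = (30 + (-3 - ¼)²)*9 = (30 + (-13/4)²)*9 = (30 + 169/16)*9 = (649/16)*9 = 5841/16 ≈ 365.06)
1/(r(-52) + F) = 1/(-52 + 5841/16) = 1/(5009/16) = 16/5009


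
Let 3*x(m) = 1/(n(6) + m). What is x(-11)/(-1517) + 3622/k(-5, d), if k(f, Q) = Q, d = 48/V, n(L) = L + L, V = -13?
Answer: -11904913/12136 ≈ -980.96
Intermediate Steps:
n(L) = 2*L
d = -48/13 (d = 48/(-13) = 48*(-1/13) = -48/13 ≈ -3.6923)
x(m) = 1/(3*(12 + m)) (x(m) = 1/(3*(2*6 + m)) = 1/(3*(12 + m)))
x(-11)/(-1517) + 3622/k(-5, d) = (1/(3*(12 - 11)))/(-1517) + 3622/(-48/13) = ((⅓)/1)*(-1/1517) + 3622*(-13/48) = ((⅓)*1)*(-1/1517) - 23543/24 = (⅓)*(-1/1517) - 23543/24 = -1/4551 - 23543/24 = -11904913/12136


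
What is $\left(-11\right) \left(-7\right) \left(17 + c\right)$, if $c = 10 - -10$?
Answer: $2849$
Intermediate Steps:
$c = 20$ ($c = 10 + 10 = 20$)
$\left(-11\right) \left(-7\right) \left(17 + c\right) = \left(-11\right) \left(-7\right) \left(17 + 20\right) = 77 \cdot 37 = 2849$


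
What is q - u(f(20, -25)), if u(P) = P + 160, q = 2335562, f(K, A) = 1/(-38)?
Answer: 88745277/38 ≈ 2.3354e+6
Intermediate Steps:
f(K, A) = -1/38
u(P) = 160 + P
q - u(f(20, -25)) = 2335562 - (160 - 1/38) = 2335562 - 1*6079/38 = 2335562 - 6079/38 = 88745277/38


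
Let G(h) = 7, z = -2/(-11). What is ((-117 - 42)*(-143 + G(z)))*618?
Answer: 13363632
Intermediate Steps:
z = 2/11 (z = -2*(-1/11) = 2/11 ≈ 0.18182)
((-117 - 42)*(-143 + G(z)))*618 = ((-117 - 42)*(-143 + 7))*618 = -159*(-136)*618 = 21624*618 = 13363632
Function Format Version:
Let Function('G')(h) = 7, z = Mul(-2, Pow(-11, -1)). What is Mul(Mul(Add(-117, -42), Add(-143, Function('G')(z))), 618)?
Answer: 13363632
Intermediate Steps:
z = Rational(2, 11) (z = Mul(-2, Rational(-1, 11)) = Rational(2, 11) ≈ 0.18182)
Mul(Mul(Add(-117, -42), Add(-143, Function('G')(z))), 618) = Mul(Mul(Add(-117, -42), Add(-143, 7)), 618) = Mul(Mul(-159, -136), 618) = Mul(21624, 618) = 13363632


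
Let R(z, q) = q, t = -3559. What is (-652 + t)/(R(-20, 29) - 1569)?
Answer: 4211/1540 ≈ 2.7344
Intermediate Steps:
(-652 + t)/(R(-20, 29) - 1569) = (-652 - 3559)/(29 - 1569) = -4211/(-1540) = -4211*(-1/1540) = 4211/1540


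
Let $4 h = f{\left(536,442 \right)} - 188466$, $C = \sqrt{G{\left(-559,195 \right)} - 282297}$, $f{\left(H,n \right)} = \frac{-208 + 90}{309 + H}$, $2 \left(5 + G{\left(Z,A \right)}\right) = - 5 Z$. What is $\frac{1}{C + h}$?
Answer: $- \frac{67284767680}{3170626251060793} - \frac{714025 i \sqrt{1123618}}{3170626251060793} \approx -2.1221 \cdot 10^{-5} - 2.3871 \cdot 10^{-7} i$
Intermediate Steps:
$G{\left(Z,A \right)} = -5 - \frac{5 Z}{2}$ ($G{\left(Z,A \right)} = -5 + \frac{\left(-5\right) Z}{2} = -5 - \frac{5 Z}{2}$)
$f{\left(H,n \right)} = - \frac{118}{309 + H}$
$C = \frac{i \sqrt{1123618}}{2}$ ($C = \sqrt{\left(-5 - - \frac{2795}{2}\right) - 282297} = \sqrt{\left(-5 + \frac{2795}{2}\right) - 282297} = \sqrt{\frac{2785}{2} - 282297} = \sqrt{- \frac{561809}{2}} = \frac{i \sqrt{1123618}}{2} \approx 530.0 i$)
$h = - \frac{39813472}{845}$ ($h = \frac{- \frac{118}{309 + 536} - 188466}{4} = \frac{- \frac{118}{845} - 188466}{4} = \frac{1}{4} \left(- \frac{159253888}{845}\right) = - \frac{39813472}{845} \approx -47117.0$)
$\frac{1}{C + h} = \frac{1}{\frac{i \sqrt{1123618}}{2} - \frac{39813472}{845}} = \frac{1}{- \frac{39813472}{845} + \frac{i \sqrt{1123618}}{2}}$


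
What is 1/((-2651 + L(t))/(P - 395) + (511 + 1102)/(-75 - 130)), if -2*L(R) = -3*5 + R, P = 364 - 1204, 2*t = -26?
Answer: -50635/290294 ≈ -0.17443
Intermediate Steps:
t = -13 (t = (1/2)*(-26) = -13)
P = -840
L(R) = 15/2 - R/2 (L(R) = -(-3*5 + R)/2 = -(-15 + R)/2 = 15/2 - R/2)
1/((-2651 + L(t))/(P - 395) + (511 + 1102)/(-75 - 130)) = 1/((-2651 + (15/2 - 1/2*(-13)))/(-840 - 395) + (511 + 1102)/(-75 - 130)) = 1/((-2651 + (15/2 + 13/2))/(-1235) + 1613/(-205)) = 1/((-2651 + 14)*(-1/1235) + 1613*(-1/205)) = 1/(-2637*(-1/1235) - 1613/205) = 1/(2637/1235 - 1613/205) = 1/(-290294/50635) = -50635/290294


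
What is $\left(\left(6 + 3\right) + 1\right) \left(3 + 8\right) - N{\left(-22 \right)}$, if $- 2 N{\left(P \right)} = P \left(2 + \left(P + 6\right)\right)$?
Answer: $264$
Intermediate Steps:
$N{\left(P \right)} = - \frac{P \left(8 + P\right)}{2}$ ($N{\left(P \right)} = - \frac{P \left(2 + \left(P + 6\right)\right)}{2} = - \frac{P \left(2 + \left(6 + P\right)\right)}{2} = - \frac{P \left(8 + P\right)}{2}$)
$\left(\left(6 + 3\right) + 1\right) \left(3 + 8\right) - N{\left(-22 \right)} = \left(\left(6 + 3\right) + 1\right) \left(3 + 8\right) - \left(- \frac{1}{2}\right) \left(-22\right) \left(8 - 22\right) = \left(9 + 1\right) 11 - \left(- \frac{1}{2}\right) \left(-22\right) \left(-14\right) = 10 \cdot 11 - -154 = 110 + 154 = 264$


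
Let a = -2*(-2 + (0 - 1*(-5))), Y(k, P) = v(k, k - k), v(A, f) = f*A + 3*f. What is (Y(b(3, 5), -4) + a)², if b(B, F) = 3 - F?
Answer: 36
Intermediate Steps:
v(A, f) = 3*f + A*f (v(A, f) = A*f + 3*f = 3*f + A*f)
Y(k, P) = 0 (Y(k, P) = (k - k)*(3 + k) = 0*(3 + k) = 0)
a = -6 (a = -2*(-2 + (0 + 5)) = -2*(-2 + 5) = -2*3 = -6)
(Y(b(3, 5), -4) + a)² = (0 - 6)² = (-6)² = 36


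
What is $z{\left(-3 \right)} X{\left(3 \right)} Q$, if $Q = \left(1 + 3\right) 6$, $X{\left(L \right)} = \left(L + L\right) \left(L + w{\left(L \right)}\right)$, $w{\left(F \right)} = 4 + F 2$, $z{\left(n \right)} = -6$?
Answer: $-11232$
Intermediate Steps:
$w{\left(F \right)} = 4 + 2 F$
$X{\left(L \right)} = 2 L \left(4 + 3 L\right)$ ($X{\left(L \right)} = \left(L + L\right) \left(L + \left(4 + 2 L\right)\right) = 2 L \left(4 + 3 L\right)$)
$Q = 24$ ($Q = 4 \cdot 6 = 24$)
$z{\left(-3 \right)} X{\left(3 \right)} Q = - 6 \cdot 2 \cdot 3 \left(4 + 3 \cdot 3\right) 24 = - 6 \cdot 2 \cdot 3 \left(4 + 9\right) 24 = - 6 \cdot 2 \cdot 3 \cdot 13 \cdot 24 = \left(-6\right) 78 \cdot 24 = \left(-468\right) 24 = -11232$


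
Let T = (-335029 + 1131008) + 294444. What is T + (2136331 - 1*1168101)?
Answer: 2058653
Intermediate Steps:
T = 1090423 (T = 795979 + 294444 = 1090423)
T + (2136331 - 1*1168101) = 1090423 + (2136331 - 1*1168101) = 1090423 + (2136331 - 1168101) = 1090423 + 968230 = 2058653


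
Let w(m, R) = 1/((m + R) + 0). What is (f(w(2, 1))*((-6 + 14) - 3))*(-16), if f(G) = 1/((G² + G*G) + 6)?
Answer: -90/7 ≈ -12.857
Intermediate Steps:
w(m, R) = 1/(R + m) (w(m, R) = 1/((R + m) + 0) = 1/(R + m))
f(G) = 1/(6 + 2*G²) (f(G) = 1/((G² + G²) + 6) = 1/(2*G² + 6) = 1/(6 + 2*G²))
(f(w(2, 1))*((-6 + 14) - 3))*(-16) = ((1/(2*(3 + (1/(1 + 2))²)))*((-6 + 14) - 3))*(-16) = ((1/(2*(3 + (1/3)²)))*(8 - 3))*(-16) = ((1/(2*(3 + (⅓)²)))*5)*(-16) = ((1/(2*(3 + ⅑)))*5)*(-16) = ((1/(2*(28/9)))*5)*(-16) = (((½)*(9/28))*5)*(-16) = ((9/56)*5)*(-16) = (45/56)*(-16) = -90/7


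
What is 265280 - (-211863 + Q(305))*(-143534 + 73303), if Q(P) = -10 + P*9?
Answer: -14687003288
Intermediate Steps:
Q(P) = -10 + 9*P
265280 - (-211863 + Q(305))*(-143534 + 73303) = 265280 - (-211863 + (-10 + 9*305))*(-143534 + 73303) = 265280 - (-211863 + (-10 + 2745))*(-70231) = 265280 - (-211863 + 2735)*(-70231) = 265280 - (-209128)*(-70231) = 265280 - 1*14687268568 = 265280 - 14687268568 = -14687003288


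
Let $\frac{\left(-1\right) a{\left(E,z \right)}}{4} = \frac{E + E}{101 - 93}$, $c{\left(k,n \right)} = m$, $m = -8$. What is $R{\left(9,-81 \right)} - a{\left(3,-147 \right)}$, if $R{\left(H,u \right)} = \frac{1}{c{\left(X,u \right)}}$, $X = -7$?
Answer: $\frac{23}{8} \approx 2.875$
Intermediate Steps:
$c{\left(k,n \right)} = -8$
$a{\left(E,z \right)} = - E$ ($a{\left(E,z \right)} = - 4 \frac{E + E}{101 - 93} = - 4 \frac{2 E}{8} = - 4 \cdot 2 E \frac{1}{8} = - 4 \frac{E}{4} = - E$)
$R{\left(H,u \right)} = - \frac{1}{8}$ ($R{\left(H,u \right)} = \frac{1}{-8} = - \frac{1}{8}$)
$R{\left(9,-81 \right)} - a{\left(3,-147 \right)} = - \frac{1}{8} - \left(-1\right) 3 = - \frac{1}{8} - -3 = - \frac{1}{8} + 3 = \frac{23}{8}$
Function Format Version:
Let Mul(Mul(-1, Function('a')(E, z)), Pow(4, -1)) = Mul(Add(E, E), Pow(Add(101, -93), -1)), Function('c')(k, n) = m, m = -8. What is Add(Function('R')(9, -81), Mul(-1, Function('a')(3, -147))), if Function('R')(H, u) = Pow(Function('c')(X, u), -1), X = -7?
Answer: Rational(23, 8) ≈ 2.8750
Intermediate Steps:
Function('c')(k, n) = -8
Function('a')(E, z) = Mul(-1, E) (Function('a')(E, z) = Mul(-4, Mul(Add(E, E), Pow(Add(101, -93), -1))) = Mul(-4, Mul(Mul(2, E), Pow(8, -1))) = Mul(-4, Mul(Mul(2, E), Rational(1, 8))) = Mul(-4, Mul(Rational(1, 4), E)) = Mul(-1, E))
Function('R')(H, u) = Rational(-1, 8) (Function('R')(H, u) = Pow(-8, -1) = Rational(-1, 8))
Add(Function('R')(9, -81), Mul(-1, Function('a')(3, -147))) = Add(Rational(-1, 8), Mul(-1, Mul(-1, 3))) = Add(Rational(-1, 8), Mul(-1, -3)) = Add(Rational(-1, 8), 3) = Rational(23, 8)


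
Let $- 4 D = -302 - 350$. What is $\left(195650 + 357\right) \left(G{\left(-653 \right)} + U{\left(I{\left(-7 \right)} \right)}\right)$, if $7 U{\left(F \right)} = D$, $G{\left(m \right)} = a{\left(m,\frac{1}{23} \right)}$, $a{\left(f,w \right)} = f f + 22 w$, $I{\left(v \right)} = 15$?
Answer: $\frac{1922429711752}{23} \approx 8.3584 \cdot 10^{10}$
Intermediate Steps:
$a{\left(f,w \right)} = f^{2} + 22 w$
$D = 163$ ($D = - \frac{-302 - 350}{4} = \left(- \frac{1}{4}\right) \left(-652\right) = 163$)
$G{\left(m \right)} = \frac{22}{23} + m^{2}$ ($G{\left(m \right)} = m^{2} + \frac{22}{23} = \frac{22}{23} + m^{2}$)
$U{\left(F \right)} = \frac{163}{7}$ ($U{\left(F \right)} = \frac{1}{7} \cdot 163 = \frac{163}{7}$)
$\left(195650 + 357\right) \left(G{\left(-653 \right)} + U{\left(I{\left(-7 \right)} \right)}\right) = \left(195650 + 357\right) \left(\left(\frac{22}{23} + \left(-653\right)^{2}\right) + \frac{163}{7}\right) = 196007 \left(\left(\frac{22}{23} + 426409\right) + \frac{163}{7}\right) = 196007 \left(\frac{9807429}{23} + \frac{163}{7}\right) = 196007 \cdot \frac{68655752}{161} = \frac{1922429711752}{23}$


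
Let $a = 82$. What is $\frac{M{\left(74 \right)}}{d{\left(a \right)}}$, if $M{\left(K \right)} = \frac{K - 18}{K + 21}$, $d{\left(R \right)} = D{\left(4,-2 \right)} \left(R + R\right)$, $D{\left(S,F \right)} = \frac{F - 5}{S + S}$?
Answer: $- \frac{16}{3895} \approx -0.0041078$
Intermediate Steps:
$D{\left(S,F \right)} = \frac{-5 + F}{2 S}$
$d{\left(R \right)} = - \frac{7 R}{4}$ ($d{\left(R \right)} = \frac{-5 - 2}{2 \cdot 4} \left(R + R\right) = \frac{1}{2} \cdot \frac{1}{4} \left(-7\right) 2 R = - \frac{7 \cdot 2 R}{8} = - \frac{7 R}{4}$)
$M{\left(K \right)} = \frac{-18 + K}{21 + K}$
$\frac{M{\left(74 \right)}}{d{\left(a \right)}} = \frac{\frac{1}{21 + 74} \left(-18 + 74\right)}{\left(- \frac{7}{4}\right) 82} = \frac{\frac{1}{95} \cdot 56}{- \frac{287}{2}} = \frac{1}{95} \cdot 56 \left(- \frac{2}{287}\right) = \frac{56}{95} \left(- \frac{2}{287}\right) = - \frac{16}{3895}$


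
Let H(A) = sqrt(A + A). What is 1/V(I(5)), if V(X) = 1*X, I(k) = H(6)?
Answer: sqrt(3)/6 ≈ 0.28868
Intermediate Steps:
H(A) = sqrt(2)*sqrt(A) (H(A) = sqrt(2*A) = sqrt(2)*sqrt(A))
I(k) = 2*sqrt(3) (I(k) = sqrt(2)*sqrt(6) = 2*sqrt(3))
V(X) = X
1/V(I(5)) = 1/(2*sqrt(3)) = sqrt(3)/6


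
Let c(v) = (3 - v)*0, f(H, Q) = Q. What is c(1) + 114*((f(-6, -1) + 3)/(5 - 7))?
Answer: -114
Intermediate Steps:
c(v) = 0
c(1) + 114*((f(-6, -1) + 3)/(5 - 7)) = 0 + 114*((-1 + 3)/(5 - 7)) = 0 + 114*(2/(-2)) = 0 + 114*(2*(-1/2)) = 0 + 114*(-1) = 0 - 114 = -114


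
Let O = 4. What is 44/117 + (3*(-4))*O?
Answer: -5572/117 ≈ -47.624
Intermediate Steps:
44/117 + (3*(-4))*O = 44/117 + (3*(-4))*4 = 44*(1/117) - 12*4 = 44/117 - 48 = -5572/117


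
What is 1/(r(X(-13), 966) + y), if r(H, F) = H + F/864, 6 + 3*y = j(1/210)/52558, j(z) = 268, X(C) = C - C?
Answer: -3784176/3331001 ≈ -1.1360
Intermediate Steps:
X(C) = 0
y = -157540/78837 (y = -2 + (268/52558)/3 = -2 + (268*(1/52558))/3 = -2 + (1/3)*(134/26279) = -2 + 134/78837 = -157540/78837 ≈ -1.9983)
r(H, F) = H + F/864 (r(H, F) = H + F*(1/864) = H + F/864)
1/(r(X(-13), 966) + y) = 1/((0 + (1/864)*966) - 157540/78837) = 1/((0 + 161/144) - 157540/78837) = 1/(161/144 - 157540/78837) = 1/(-3331001/3784176) = -3784176/3331001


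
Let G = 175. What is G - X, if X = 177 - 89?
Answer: 87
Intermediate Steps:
X = 88
G - X = 175 - 1*88 = 175 - 88 = 87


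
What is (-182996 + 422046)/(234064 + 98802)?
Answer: 119525/166433 ≈ 0.71816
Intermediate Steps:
(-182996 + 422046)/(234064 + 98802) = 239050/332866 = 239050*(1/332866) = 119525/166433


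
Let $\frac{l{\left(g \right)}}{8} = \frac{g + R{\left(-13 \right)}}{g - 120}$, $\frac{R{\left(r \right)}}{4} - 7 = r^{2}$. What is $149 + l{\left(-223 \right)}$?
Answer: $\frac{47259}{343} \approx 137.78$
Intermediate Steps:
$R{\left(r \right)} = 28 + 4 r^{2}$
$l{\left(g \right)} = \frac{8 \left(704 + g\right)}{-120 + g}$ ($l{\left(g \right)} = 8 \frac{g + \left(28 + 4 \left(-13\right)^{2}\right)}{g - 120} = 8 \frac{g + \left(28 + 4 \cdot 169\right)}{-120 + g} = 8 \frac{g + \left(28 + 676\right)}{-120 + g} = 8 \frac{g + 704}{-120 + g} = 8 \frac{704 + g}{-120 + g} = \frac{8 \left(704 + g\right)}{-120 + g}$)
$149 + l{\left(-223 \right)} = 149 + \frac{8 \left(704 - 223\right)}{-120 - 223} = 149 + 8 \frac{1}{-343} \cdot 481 = 149 + 8 \left(- \frac{1}{343}\right) 481 = 149 - \frac{3848}{343} = \frac{47259}{343}$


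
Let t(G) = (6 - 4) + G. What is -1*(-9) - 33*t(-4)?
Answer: 75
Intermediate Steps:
t(G) = 2 + G
-1*(-9) - 33*t(-4) = -1*(-9) - 33*(2 - 4) = 9 - 33*(-2) = 9 + 66 = 75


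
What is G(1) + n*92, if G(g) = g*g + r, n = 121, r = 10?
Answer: 11143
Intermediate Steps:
G(g) = 10 + g² (G(g) = g*g + 10 = g² + 10 = 10 + g²)
G(1) + n*92 = (10 + 1²) + 121*92 = (10 + 1) + 11132 = 11 + 11132 = 11143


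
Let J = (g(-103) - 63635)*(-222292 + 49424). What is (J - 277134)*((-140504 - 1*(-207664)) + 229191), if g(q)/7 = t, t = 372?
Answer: 3126511873554674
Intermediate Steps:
g(q) = 2604 (g(q) = 7*372 = 2604)
J = 10550306908 (J = (2604 - 63635)*(-222292 + 49424) = -61031*(-172868) = 10550306908)
(J - 277134)*((-140504 - 1*(-207664)) + 229191) = (10550306908 - 277134)*((-140504 - 1*(-207664)) + 229191) = 10550029774*((-140504 + 207664) + 229191) = 10550029774*(67160 + 229191) = 10550029774*296351 = 3126511873554674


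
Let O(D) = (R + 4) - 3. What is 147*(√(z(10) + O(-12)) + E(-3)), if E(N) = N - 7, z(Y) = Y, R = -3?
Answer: -1470 + 294*√2 ≈ -1054.2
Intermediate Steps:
O(D) = -2 (O(D) = (-3 + 4) - 3 = 1 - 3 = -2)
E(N) = -7 + N
147*(√(z(10) + O(-12)) + E(-3)) = 147*(√(10 - 2) + (-7 - 3)) = 147*(√8 - 10) = 147*(2*√2 - 10) = 147*(-10 + 2*√2) = -1470 + 294*√2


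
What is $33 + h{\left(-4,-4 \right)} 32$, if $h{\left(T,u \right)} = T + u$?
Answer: $-223$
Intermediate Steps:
$33 + h{\left(-4,-4 \right)} 32 = 33 + \left(-4 - 4\right) 32 = 33 - 256 = -223$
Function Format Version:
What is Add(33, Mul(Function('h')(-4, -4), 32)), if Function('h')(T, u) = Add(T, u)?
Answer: -223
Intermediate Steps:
Add(33, Mul(Function('h')(-4, -4), 32)) = Add(33, Mul(Add(-4, -4), 32)) = Add(33, Mul(-8, 32)) = Add(33, -256) = -223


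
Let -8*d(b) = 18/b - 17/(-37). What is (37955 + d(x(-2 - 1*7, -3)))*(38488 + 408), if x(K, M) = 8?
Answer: 109245053489/74 ≈ 1.4763e+9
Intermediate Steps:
d(b) = -17/296 - 9/(4*b) (d(b) = -(18/b - 17/(-37))/8 = -(18/b - 17*(-1/37))/8 = -(18/b + 17/37)/8 = -(17/37 + 18/b)/8 = -17/296 - 9/(4*b))
(37955 + d(x(-2 - 1*7, -3)))*(38488 + 408) = (37955 + (1/296)*(-666 - 17*8)/8)*(38488 + 408) = (37955 + (1/296)*(⅛)*(-666 - 136))*38896 = (37955 + (1/296)*(⅛)*(-802))*38896 = (37955 - 401/1184)*38896 = (44938319/1184)*38896 = 109245053489/74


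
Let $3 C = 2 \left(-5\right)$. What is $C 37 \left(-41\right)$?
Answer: $\frac{15170}{3} \approx 5056.7$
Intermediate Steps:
$C = - \frac{10}{3}$ ($C = \frac{2 \left(-5\right)}{3} = \frac{1}{3} \left(-10\right) = - \frac{10}{3} \approx -3.3333$)
$C 37 \left(-41\right) = \left(- \frac{10}{3}\right) 37 \left(-41\right) = \left(- \frac{370}{3}\right) \left(-41\right) = \frac{15170}{3}$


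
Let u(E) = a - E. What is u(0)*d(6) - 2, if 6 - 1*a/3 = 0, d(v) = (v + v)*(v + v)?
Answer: 2590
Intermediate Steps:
d(v) = 4*v² (d(v) = (2*v)*(2*v) = 4*v²)
a = 18 (a = 18 - 3*0 = 18 + 0 = 18)
u(E) = 18 - E
u(0)*d(6) - 2 = (18 - 1*0)*(4*6²) - 2 = (18 + 0)*(4*36) - 2 = 18*144 - 2 = 2592 - 2 = 2590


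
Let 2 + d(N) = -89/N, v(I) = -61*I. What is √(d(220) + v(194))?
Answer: I*√143220495/110 ≈ 108.8*I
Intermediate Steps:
d(N) = -2 - 89/N
√(d(220) + v(194)) = √((-2 - 89/220) - 61*194) = √((-2 - 89*1/220) - 11834) = √((-2 - 89/220) - 11834) = √(-529/220 - 11834) = √(-2604009/220) = I*√143220495/110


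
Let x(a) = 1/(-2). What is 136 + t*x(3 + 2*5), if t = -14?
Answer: 143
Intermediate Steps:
x(a) = -½
136 + t*x(3 + 2*5) = 136 - 14*(-½) = 136 + 7 = 143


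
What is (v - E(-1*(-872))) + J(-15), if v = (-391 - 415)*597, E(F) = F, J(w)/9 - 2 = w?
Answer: -482171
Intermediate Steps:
J(w) = 18 + 9*w
v = -481182 (v = -806*597 = -481182)
(v - E(-1*(-872))) + J(-15) = (-481182 - (-1)*(-872)) + (18 + 9*(-15)) = (-481182 - 1*872) + (18 - 135) = (-481182 - 872) - 117 = -482054 - 117 = -482171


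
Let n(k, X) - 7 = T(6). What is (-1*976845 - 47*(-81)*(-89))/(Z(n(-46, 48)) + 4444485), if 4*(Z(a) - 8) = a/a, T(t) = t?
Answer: -1754224/5925991 ≈ -0.29602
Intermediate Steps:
n(k, X) = 13 (n(k, X) = 7 + 6 = 13)
Z(a) = 33/4 (Z(a) = 8 + (a/a)/4 = 8 + (¼)*1 = 8 + ¼ = 33/4)
(-1*976845 - 47*(-81)*(-89))/(Z(n(-46, 48)) + 4444485) = (-1*976845 - 47*(-81)*(-89))/(33/4 + 4444485) = (-976845 + 3807*(-89))/(17777973/4) = (-976845 - 338823)*(4/17777973) = -1315668*4/17777973 = -1754224/5925991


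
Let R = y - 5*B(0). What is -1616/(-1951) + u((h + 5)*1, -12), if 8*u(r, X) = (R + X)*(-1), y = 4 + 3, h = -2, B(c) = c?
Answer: 22683/15608 ≈ 1.4533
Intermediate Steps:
y = 7
R = 7 (R = 7 - 5*0 = 7 + 0 = 7)
u(r, X) = -7/8 - X/8 (u(r, X) = ((7 + X)*(-1))/8 = (-7 - X)/8 = -7/8 - X/8)
-1616/(-1951) + u((h + 5)*1, -12) = -1616/(-1951) + (-7/8 - ⅛*(-12)) = -1616*(-1/1951) + (-7/8 + 3/2) = 1616/1951 + 5/8 = 22683/15608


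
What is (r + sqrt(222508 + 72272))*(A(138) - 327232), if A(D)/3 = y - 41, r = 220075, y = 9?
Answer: -72036709600 - 11129152*sqrt(255) ≈ -7.2214e+10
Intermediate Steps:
A(D) = -96 (A(D) = 3*(9 - 41) = 3*(-32) = -96)
(r + sqrt(222508 + 72272))*(A(138) - 327232) = (220075 + sqrt(222508 + 72272))*(-96 - 327232) = (220075 + sqrt(294780))*(-327328) = (220075 + 34*sqrt(255))*(-327328) = -72036709600 - 11129152*sqrt(255)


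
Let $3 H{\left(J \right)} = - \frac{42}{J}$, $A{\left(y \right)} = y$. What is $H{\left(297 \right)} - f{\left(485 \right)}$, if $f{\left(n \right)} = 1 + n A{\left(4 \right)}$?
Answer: $- \frac{576491}{297} \approx -1941.0$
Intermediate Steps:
$H{\left(J \right)} = - \frac{14}{J}$ ($H{\left(J \right)} = \frac{\left(-42\right) \frac{1}{J}}{3} = - \frac{14}{J}$)
$f{\left(n \right)} = 1 + 4 n$ ($f{\left(n \right)} = 1 + n 4 = 1 + 4 n$)
$H{\left(297 \right)} - f{\left(485 \right)} = - \frac{14}{297} - \left(1 + 4 \cdot 485\right) = \left(-14\right) \frac{1}{297} - \left(1 + 1940\right) = - \frac{14}{297} - 1941 = - \frac{576491}{297}$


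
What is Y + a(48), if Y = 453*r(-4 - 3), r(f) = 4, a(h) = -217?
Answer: 1595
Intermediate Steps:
Y = 1812 (Y = 453*4 = 1812)
Y + a(48) = 1812 - 217 = 1595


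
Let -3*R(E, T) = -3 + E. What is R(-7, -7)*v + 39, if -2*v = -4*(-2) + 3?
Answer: 62/3 ≈ 20.667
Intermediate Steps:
R(E, T) = 1 - E/3 (R(E, T) = -(-3 + E)/3 = 1 - E/3)
v = -11/2 (v = -(-4*(-2) + 3)/2 = -(8 + 3)/2 = -1/2*11 = -11/2 ≈ -5.5000)
R(-7, -7)*v + 39 = (1 - 1/3*(-7))*(-11/2) + 39 = (1 + 7/3)*(-11/2) + 39 = (10/3)*(-11/2) + 39 = -55/3 + 39 = 62/3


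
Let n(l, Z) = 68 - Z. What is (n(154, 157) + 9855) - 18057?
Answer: -8291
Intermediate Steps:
(n(154, 157) + 9855) - 18057 = ((68 - 1*157) + 9855) - 18057 = ((68 - 157) + 9855) - 18057 = (-89 + 9855) - 18057 = 9766 - 18057 = -8291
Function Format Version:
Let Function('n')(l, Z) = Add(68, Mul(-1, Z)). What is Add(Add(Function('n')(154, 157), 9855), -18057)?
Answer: -8291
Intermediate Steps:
Add(Add(Function('n')(154, 157), 9855), -18057) = Add(Add(Add(68, Mul(-1, 157)), 9855), -18057) = Add(Add(Add(68, -157), 9855), -18057) = Add(Add(-89, 9855), -18057) = Add(9766, -18057) = -8291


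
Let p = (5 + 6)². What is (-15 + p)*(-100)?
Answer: -10600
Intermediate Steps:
p = 121 (p = 11² = 121)
(-15 + p)*(-100) = (-15 + 121)*(-100) = 106*(-100) = -10600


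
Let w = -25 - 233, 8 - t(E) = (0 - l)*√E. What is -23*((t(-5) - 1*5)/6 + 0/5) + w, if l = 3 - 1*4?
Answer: -539/2 + 23*I*√5/6 ≈ -269.5 + 8.5716*I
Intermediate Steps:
l = -1 (l = 3 - 4 = -1)
t(E) = 8 - √E (t(E) = 8 - (0 - 1*(-1))*√E = 8 - (0 + 1)*√E = 8 - √E)
w = -258
-23*((t(-5) - 1*5)/6 + 0/5) + w = -23*(((8 - √(-5)) - 1*5)/6 + 0/5) - 258 = -23*(((8 - I*√5) - 5)*(⅙) + 0*(⅕)) - 258 = -23*(((8 - I*√5) - 5)*(⅙) + 0) - 258 = -23*((3 - I*√5)*(⅙) + 0) - 258 = -23*((½ - I*√5/6) + 0) - 258 = -23*(½ - I*√5/6) - 258 = (-23/2 + 23*I*√5/6) - 258 = -539/2 + 23*I*√5/6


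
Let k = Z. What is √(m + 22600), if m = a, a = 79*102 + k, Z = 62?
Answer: 32*√30 ≈ 175.27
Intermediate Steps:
k = 62
a = 8120 (a = 79*102 + 62 = 8058 + 62 = 8120)
m = 8120
√(m + 22600) = √(8120 + 22600) = √30720 = 32*√30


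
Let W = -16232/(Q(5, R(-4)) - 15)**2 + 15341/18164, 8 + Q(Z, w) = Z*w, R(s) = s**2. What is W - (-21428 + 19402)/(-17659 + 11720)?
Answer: -82873167803/18446795316 ≈ -4.4926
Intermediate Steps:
Q(Z, w) = -8 + Z*w
W = -12894481/3106044 (W = -16232/((-8 + 5*(-4)**2) - 15)**2 + 15341/18164 = -16232/((-8 + 5*16) - 15)**2 + 15341*(1/18164) = -16232/((-8 + 80) - 15)**2 + 15341/18164 = -16232/(72 - 15)**2 + 15341/18164 = -16232/(57**2) + 15341/18164 = -16232/3249 + 15341/18164 = -12894481/3106044 ≈ -4.1514)
W - (-21428 + 19402)/(-17659 + 11720) = -12894481/3106044 - (-21428 + 19402)/(-17659 + 11720) = -12894481/3106044 - (-2026)/(-5939) = -12894481/3106044 - (-2026)*(-1)/5939 = -12894481/3106044 - 1*2026/5939 = -12894481/3106044 - 2026/5939 = -82873167803/18446795316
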